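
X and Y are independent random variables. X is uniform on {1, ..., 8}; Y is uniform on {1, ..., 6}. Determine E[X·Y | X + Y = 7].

28/3

Outcomes with X + Y = 7: (1,6), (2,5), (3,4), (4,3), (5,2), (6,1), each with probability 1/48.
E[X·Y | X + Y = 7] = (6 + 10 + 12 + 12 + 10 + 6) / 6 = 28/3.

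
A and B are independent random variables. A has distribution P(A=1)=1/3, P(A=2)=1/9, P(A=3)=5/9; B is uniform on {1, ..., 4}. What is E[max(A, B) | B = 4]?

4

P(B = 4) = 1/4.
Summing max(A,B)·P(x,y) over outcomes with B = 4 gives 1.
E[max(A, B) | B = 4] = (1) / (1/4) = 4.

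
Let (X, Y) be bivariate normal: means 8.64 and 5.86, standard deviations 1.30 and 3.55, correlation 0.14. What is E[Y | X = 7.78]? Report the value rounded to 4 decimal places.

5.5312

E[Y | X=x] = μ_Y + ρ(σ_Y/σ_X)(x − μ_X) for jointly normal variables.
E[Y | X=7.78] = 5.86 + (0.14)·(3.55/1.30)·(7.78 − (8.64)) = 5.86 + (0.38231)·(-0.86) = 5.5312.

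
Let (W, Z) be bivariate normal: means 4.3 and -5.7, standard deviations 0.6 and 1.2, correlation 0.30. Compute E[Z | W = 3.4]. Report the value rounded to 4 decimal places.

-6.2400

For a bivariate normal, E[Z | W=x] = μ_Z + ρ·(σ_Z/σ_W)·(x − μ_W).
E[Z | W=3.4] = -5.7 + (0.30)·(1.2/0.6)·(3.4 − (4.3)) = -5.7 + (0.6)·(-0.9) = -6.2400.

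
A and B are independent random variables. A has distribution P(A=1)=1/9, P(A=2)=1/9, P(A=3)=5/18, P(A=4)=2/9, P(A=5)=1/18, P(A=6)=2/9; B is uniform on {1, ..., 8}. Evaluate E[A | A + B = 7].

P(A + B = 7) = 1/8.
Summing A·P(x,y) over outcomes with A + B = 7 gives 11/24.
E[A | A + B = 7] = (11/24) / (1/8) = 11/3.

11/3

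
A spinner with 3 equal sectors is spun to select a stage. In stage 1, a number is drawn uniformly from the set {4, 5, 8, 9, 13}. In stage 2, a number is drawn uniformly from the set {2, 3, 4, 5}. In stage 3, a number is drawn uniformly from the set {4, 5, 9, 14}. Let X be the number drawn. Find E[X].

193/30

E[X | stage 1] = (4+5+8+9+13)/5 = 39/5.
E[X | stage 2] = (2+3+4+5)/4 = 7/2.
E[X | stage 3] = (4+5+9+14)/4 = 8.
E[X] = (1/3)·(39/5) + (1/3)·(7/2) + (1/3)·(8) = 193/30.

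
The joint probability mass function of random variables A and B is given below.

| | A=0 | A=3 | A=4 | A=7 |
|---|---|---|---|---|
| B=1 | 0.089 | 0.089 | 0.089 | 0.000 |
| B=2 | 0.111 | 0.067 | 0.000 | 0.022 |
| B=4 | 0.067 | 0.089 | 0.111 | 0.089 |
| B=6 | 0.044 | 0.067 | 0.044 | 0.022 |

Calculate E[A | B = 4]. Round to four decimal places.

P(B = 4) = 0.356.
Σ A·P over the event = 0·(0.067) + 3·(0.089) + 4·(0.111) + 7·(0.089) = 1.334.
E[A | B = 4] = (1.334) / (0.356) = 3.7472.

3.7472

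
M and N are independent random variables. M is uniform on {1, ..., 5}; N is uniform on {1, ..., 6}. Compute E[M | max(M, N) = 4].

22/7

Outcomes with max(M, N) = 4: (1,4), (2,4), (3,4), (4,1), (4,2), (4,3), (4,4), each with probability 1/30.
E[M | max(M, N) = 4] = (1 + 2 + 3 + 4 + 4 + 4 + 4) / 7 = 22/7.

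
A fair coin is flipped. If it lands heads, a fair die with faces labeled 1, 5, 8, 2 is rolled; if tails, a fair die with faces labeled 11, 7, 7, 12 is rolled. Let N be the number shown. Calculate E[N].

53/8

E[N | heads] = (1+5+8+2)/4 = 4.
E[N | tails] = (11+7+7+12)/4 = 37/4.
By the law of total expectation,
E[N] = (1/2)·(4) + (1/2)·(37/4) = 53/8.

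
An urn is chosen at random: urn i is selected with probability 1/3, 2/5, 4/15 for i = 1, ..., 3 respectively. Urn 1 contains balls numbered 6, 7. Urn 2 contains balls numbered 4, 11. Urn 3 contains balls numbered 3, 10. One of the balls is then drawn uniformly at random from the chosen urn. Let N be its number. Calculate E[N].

69/10

E[N | urn 1] = (6+7)/2 = 13/2.
E[N | urn 2] = (4+11)/2 = 15/2.
E[N | urn 3] = (3+10)/2 = 13/2.
By the law of total expectation,
E[N] = (1/3)·(13/2) + (2/5)·(15/2) + (4/15)·(13/2) = 69/10.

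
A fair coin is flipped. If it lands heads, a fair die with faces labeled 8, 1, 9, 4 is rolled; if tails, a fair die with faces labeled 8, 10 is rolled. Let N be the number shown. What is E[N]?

29/4

E[N | heads] = (8+1+9+4)/4 = 11/2.
E[N | tails] = (8+10)/2 = 9.
By the law of total expectation,
E[N] = (1/2)·(11/2) + (1/2)·(9) = 29/4.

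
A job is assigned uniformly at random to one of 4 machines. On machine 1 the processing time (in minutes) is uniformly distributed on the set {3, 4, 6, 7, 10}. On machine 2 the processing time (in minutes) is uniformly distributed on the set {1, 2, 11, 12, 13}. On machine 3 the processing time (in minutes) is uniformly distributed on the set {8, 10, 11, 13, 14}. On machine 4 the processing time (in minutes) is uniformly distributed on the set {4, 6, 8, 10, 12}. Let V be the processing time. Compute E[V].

33/4

E[V | machine 1] = (3+4+6+7+10)/5 = 6.
E[V | machine 2] = (1+2+11+12+13)/5 = 39/5.
E[V | machine 3] = (8+10+11+13+14)/5 = 56/5.
E[V | machine 4] = (4+6+8+10+12)/5 = 8.
By the law of total expectation,
E[V] = (1/4)·(6) + (1/4)·(39/5) + (1/4)·(56/5) + (1/4)·(8) = 33/4.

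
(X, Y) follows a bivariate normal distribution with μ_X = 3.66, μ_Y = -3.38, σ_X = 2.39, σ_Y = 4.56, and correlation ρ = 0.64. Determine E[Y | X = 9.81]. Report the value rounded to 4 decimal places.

4.1297

E[Y | X=x] = μ_Y + ρ(σ_Y/σ_X)(x − μ_X) for jointly normal variables.
E[Y | X=9.81] = -3.38 + (0.64)·(4.56/2.39)·(9.81 − (3.66)) = -3.38 + (1.22109)·(6.15) = 4.1297.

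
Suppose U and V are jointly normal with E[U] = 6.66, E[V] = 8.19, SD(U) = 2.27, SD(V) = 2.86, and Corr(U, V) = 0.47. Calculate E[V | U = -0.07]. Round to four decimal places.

For a bivariate normal, E[V | U=x] = μ_V + ρ·(σ_V/σ_U)·(x − μ_U).
E[V | U=-0.07] = 8.19 + (0.47)·(2.86/2.27)·(-0.07 − (6.66)) = 8.19 + (0.59216)·(-6.73) = 4.2048.

4.2048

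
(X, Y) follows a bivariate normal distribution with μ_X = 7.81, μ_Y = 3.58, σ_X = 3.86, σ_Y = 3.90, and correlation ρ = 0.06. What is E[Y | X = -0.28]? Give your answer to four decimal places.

3.0896

For a bivariate normal, E[Y | X=x] = μ_Y + ρ·(σ_Y/σ_X)·(x − μ_X).
E[Y | X=-0.28] = 3.58 + (0.06)·(3.90/3.86)·(-0.28 − (7.81)) = 3.58 + (0.060622)·(-8.09) = 3.0896.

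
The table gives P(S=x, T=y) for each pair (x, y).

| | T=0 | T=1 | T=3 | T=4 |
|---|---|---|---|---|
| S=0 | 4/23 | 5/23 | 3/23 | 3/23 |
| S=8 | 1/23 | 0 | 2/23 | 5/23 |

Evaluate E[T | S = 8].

13/4

P(S = 8) = 8/23.
Σ T·P over the event = 0·(1/23) + 3·(2/23) + 4·(5/23) = 26/23.
E[T | S = 8] = (26/23) / (8/23) = 13/4.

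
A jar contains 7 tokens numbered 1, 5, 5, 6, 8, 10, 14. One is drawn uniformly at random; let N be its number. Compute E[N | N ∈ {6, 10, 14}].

10

P(N ∈ {6, 10, 14}) = 3/7.
Σ over the event: 6·1/7 + 10·1/7 + 14·1/7 = 30/7.
E[N | N ∈ {6, 10, 14}] = (30/7) / (3/7) = 10.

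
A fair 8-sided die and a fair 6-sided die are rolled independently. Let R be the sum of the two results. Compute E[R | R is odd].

P(R is odd) = 1/2.
Σ over the event: 3·1/24 + 5·1/12 + 7·1/8 + 9·1/8 + 11·1/12 + 13·1/24 = 4.
E[R | R is odd] = (4) / (1/2) = 8.

8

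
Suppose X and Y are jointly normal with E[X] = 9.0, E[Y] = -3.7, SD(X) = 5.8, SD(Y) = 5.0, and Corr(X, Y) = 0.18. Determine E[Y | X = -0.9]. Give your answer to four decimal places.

-5.2362

For a bivariate normal, E[Y | X=x] = μ_Y + ρ·(σ_Y/σ_X)·(x − μ_X).
E[Y | X=-0.9] = -3.7 + (0.18)·(5.0/5.8)·(-0.9 − (9.0)) = -3.7 + (0.15517)·(-9.9) = -5.2362.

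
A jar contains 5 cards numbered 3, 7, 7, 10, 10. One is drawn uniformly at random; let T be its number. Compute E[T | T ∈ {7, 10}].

17/2

P(T ∈ {7, 10}) = 4/5.
Σ over the event: 7·2/5 + 10·2/5 = 34/5.
E[T | T ∈ {7, 10}] = (34/5) / (4/5) = 17/2.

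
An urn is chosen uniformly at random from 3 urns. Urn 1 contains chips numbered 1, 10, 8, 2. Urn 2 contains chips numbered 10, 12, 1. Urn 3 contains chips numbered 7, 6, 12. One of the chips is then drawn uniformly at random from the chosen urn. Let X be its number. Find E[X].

E[X | urn 1] = (1+10+8+2)/4 = 21/4.
E[X | urn 2] = (10+12+1)/3 = 23/3.
E[X | urn 3] = (7+6+12)/3 = 25/3.
By the law of total expectation,
E[X] = (1/3)·(21/4) + (1/3)·(23/3) + (1/3)·(25/3) = 85/12.

85/12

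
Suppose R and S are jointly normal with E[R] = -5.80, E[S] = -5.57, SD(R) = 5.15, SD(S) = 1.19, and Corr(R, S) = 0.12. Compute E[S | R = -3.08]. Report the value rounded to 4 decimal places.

E[S | R=x] = μ_S + ρ(σ_S/σ_R)(x − μ_R) for jointly normal variables.
E[S | R=-3.08] = -5.57 + (0.12)·(1.19/5.15)·(-3.08 − (-5.80)) = -5.57 + (0.027728)·(2.72) = -5.4946.

-5.4946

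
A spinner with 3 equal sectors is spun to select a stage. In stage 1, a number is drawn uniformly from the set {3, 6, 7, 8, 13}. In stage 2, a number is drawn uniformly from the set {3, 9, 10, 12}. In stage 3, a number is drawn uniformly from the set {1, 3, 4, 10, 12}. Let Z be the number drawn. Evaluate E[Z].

73/10

E[Z | stage 1] = (3+6+7+8+13)/5 = 37/5.
E[Z | stage 2] = (3+9+10+12)/4 = 17/2.
E[Z | stage 3] = (1+3+4+10+12)/5 = 6.
By the law of total expectation,
E[Z] = (1/3)·(37/5) + (1/3)·(17/2) + (1/3)·(6) = 73/10.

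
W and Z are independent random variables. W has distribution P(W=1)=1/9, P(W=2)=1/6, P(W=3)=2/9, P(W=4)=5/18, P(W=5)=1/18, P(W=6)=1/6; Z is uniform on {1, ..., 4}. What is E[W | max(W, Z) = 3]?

P(max(W, Z) = 3) = 17/72.
Summing W·P(x,y) over outcomes with max(W, Z) = 3 gives 11/18.
E[W | max(W, Z) = 3] = (11/18) / (17/72) = 44/17.

44/17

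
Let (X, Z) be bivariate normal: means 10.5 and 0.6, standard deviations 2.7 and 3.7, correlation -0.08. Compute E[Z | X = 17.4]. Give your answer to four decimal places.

-0.1564

For a bivariate normal, E[Z | X=x] = μ_Z + ρ·(σ_Z/σ_X)·(x − μ_X).
E[Z | X=17.4] = 0.6 + (-0.08)·(3.7/2.7)·(17.4 − (10.5)) = 0.6 + (-0.10963)·(6.9) = -0.1564.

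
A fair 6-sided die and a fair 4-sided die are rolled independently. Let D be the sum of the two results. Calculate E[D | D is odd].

P(D is odd) = 1/2.
Σ over the event: 3·1/12 + 5·1/6 + 7·1/6 + 9·1/12 = 3.
E[D | D is odd] = (3) / (1/2) = 6.

6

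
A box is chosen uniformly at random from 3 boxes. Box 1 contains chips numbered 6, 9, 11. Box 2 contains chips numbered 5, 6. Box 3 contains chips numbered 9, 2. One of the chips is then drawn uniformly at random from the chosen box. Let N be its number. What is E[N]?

E[N | box 1] = (6+9+11)/3 = 26/3.
E[N | box 2] = (5+6)/2 = 11/2.
E[N | box 3] = (9+2)/2 = 11/2.
By the law of total expectation,
E[N] = (1/3)·(26/3) + (1/3)·(11/2) + (1/3)·(11/2) = 59/9.

59/9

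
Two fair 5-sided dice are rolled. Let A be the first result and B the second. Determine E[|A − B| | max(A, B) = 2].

Outcomes with max(A, B) = 2: (1,2), (2,1), (2,2), each with probability 1/25.
E[|A − B| | max(A, B) = 2] = (1 + 1 + 0) / 3 = 2/3.

2/3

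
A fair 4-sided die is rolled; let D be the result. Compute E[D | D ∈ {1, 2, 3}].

2

P(D ∈ {1, 2, 3}) = 3/4.
Σ over the event: 1·1/4 + 2·1/4 + 3·1/4 = 3/2.
E[D | D ∈ {1, 2, 3}] = (3/2) / (3/4) = 2.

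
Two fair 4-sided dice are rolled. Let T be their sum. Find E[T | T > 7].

P(T > 7) = 1/16.
Σ over the event: 8·1/16 = 1/2.
E[T | T > 7] = (1/2) / (1/16) = 8.

8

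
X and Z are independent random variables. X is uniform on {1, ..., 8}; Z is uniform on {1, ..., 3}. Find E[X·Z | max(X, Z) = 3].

27/5

Outcomes with max(X, Z) = 3: (1,3), (2,3), (3,1), (3,2), (3,3), each with probability 1/24.
E[X·Z | max(X, Z) = 3] = (3 + 6 + 3 + 6 + 9) / 5 = 27/5.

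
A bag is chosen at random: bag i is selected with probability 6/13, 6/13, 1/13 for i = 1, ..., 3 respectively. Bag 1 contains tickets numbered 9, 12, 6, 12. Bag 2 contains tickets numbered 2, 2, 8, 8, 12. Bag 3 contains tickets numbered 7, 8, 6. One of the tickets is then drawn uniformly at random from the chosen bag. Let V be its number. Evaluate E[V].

1039/130

E[V | bag 1] = (9+12+6+12)/4 = 39/4.
E[V | bag 2] = (2+2+8+8+12)/5 = 32/5.
E[V | bag 3] = (7+8+6)/3 = 7.
E[V] = (6/13)·(39/4) + (6/13)·(32/5) + (1/13)·(7) = 1039/130.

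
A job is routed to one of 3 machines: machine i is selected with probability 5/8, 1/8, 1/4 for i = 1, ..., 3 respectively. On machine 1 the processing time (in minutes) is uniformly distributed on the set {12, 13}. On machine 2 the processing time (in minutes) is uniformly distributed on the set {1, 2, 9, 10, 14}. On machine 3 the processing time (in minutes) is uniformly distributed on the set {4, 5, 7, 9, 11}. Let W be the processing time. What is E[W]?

841/80

E[W | machine 1] = (12+13)/2 = 25/2.
E[W | machine 2] = (1+2+9+10+14)/5 = 36/5.
E[W | machine 3] = (4+5+7+9+11)/5 = 36/5.
By the law of total expectation,
E[W] = (5/8)·(25/2) + (1/8)·(36/5) + (1/4)·(36/5) = 841/80.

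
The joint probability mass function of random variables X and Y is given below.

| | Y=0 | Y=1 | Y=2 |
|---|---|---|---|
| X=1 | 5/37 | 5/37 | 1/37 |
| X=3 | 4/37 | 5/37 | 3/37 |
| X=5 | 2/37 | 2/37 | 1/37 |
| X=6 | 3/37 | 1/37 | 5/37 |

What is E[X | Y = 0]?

P(Y = 0) = 14/37.
Σ X·P over the event = 1·(5/37) + 3·(4/37) + 5·(2/37) + 6·(3/37) = 45/37.
E[X | Y = 0] = (45/37) / (14/37) = 45/14.

45/14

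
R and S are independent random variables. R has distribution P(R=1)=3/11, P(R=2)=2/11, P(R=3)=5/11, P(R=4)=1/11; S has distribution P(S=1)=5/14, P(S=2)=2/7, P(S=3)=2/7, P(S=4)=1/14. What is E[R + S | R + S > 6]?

71/10

P(R + S > 6) = 5/77.
Summing (R+S)·P(x,y) over outcomes with R + S > 6 gives 71/154.
E[R + S | R + S > 6] = (71/154) / (5/77) = 71/10.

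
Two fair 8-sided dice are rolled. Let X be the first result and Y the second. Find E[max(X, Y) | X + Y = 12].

36/5

Outcomes with X + Y = 12: (4,8), (5,7), (6,6), (7,5), (8,4), each with probability 1/64.
E[max(X, Y) | X + Y = 12] = (8 + 7 + 6 + 7 + 8) / 5 = 36/5.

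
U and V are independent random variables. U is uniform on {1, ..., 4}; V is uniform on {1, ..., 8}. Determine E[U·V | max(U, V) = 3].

27/5

Outcomes with max(U, V) = 3: (1,3), (2,3), (3,1), (3,2), (3,3), each with probability 1/32.
E[U·V | max(U, V) = 3] = (3 + 6 + 3 + 6 + 9) / 5 = 27/5.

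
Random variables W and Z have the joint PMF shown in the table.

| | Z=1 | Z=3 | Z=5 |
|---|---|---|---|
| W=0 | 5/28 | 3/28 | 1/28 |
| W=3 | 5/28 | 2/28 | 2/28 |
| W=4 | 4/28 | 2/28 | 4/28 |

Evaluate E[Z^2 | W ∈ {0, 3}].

65/9

P(W ∈ {0, 3}) = 9/14.
Summing Z^2·P(W=x,Z=y) over the conditioning event gives 65/14.
E[Z^2 | W ∈ {0, 3}] = (65/14) / (9/14) = 65/9.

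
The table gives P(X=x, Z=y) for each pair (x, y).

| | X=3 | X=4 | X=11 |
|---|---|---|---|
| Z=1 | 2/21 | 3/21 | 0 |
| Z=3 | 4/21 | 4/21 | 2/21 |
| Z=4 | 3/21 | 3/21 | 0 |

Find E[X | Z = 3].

5

P(Z = 3) = 10/21.
Σ X·P over the event = 3·(4/21) + 4·(4/21) + 11·(2/21) = 50/21.
E[X | Z = 3] = (50/21) / (10/21) = 5.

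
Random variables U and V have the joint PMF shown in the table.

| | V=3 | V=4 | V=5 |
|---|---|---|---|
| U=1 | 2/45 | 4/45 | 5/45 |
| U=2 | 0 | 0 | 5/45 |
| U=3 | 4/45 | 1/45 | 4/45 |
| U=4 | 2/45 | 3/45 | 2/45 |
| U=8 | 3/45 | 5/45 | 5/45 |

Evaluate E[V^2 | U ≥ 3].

500/29

P(U ≥ 3) = 29/45.
Summing V^2·P(U=x,V=y) over the conditioning event gives 100/9.
E[V^2 | U ≥ 3] = (100/9) / (29/45) = 500/29.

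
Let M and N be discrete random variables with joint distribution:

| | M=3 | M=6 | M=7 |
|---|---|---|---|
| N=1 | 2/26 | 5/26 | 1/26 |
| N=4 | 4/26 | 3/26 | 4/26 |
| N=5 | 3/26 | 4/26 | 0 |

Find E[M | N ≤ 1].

P(N ≤ 1) = 4/13.
Summing M·P(M=x,N=y) over the conditioning event gives 43/26.
E[M | N ≤ 1] = (43/26) / (4/13) = 43/8.

43/8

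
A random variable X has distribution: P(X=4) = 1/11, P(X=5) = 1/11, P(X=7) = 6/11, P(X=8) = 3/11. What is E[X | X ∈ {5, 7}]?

P(X ∈ {5, 7}) = 7/11.
Σ over the event: 5·1/11 + 7·6/11 = 47/11.
E[X | X ∈ {5, 7}] = (47/11) / (7/11) = 47/7.

47/7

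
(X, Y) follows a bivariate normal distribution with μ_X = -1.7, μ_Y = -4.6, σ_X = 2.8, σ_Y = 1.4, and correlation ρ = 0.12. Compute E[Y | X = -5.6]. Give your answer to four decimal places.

-4.8340

For a bivariate normal, E[Y | X=x] = μ_Y + ρ·(σ_Y/σ_X)·(x − μ_X).
E[Y | X=-5.6] = -4.6 + (0.12)·(1.4/2.8)·(-5.6 − (-1.7)) = -4.6 + (0.06)·(-3.9) = -4.8340.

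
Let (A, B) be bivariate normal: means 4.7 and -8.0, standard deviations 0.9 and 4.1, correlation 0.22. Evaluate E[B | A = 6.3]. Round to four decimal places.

-6.3964

The regression of B on A has slope ρ·σ_B/σ_A and passes through (μ_A, μ_B).
E[B | A=6.3] = -8.0 + (0.22)·(4.1/0.9)·(6.3 − (4.7)) = -8.0 + (1.00222)·(1.6) = -6.3964.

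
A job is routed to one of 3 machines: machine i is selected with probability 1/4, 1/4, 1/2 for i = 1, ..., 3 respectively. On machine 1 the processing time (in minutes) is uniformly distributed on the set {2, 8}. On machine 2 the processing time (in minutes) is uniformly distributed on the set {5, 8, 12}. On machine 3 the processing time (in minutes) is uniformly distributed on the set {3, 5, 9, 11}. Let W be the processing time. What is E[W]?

41/6

E[W | machine 1] = (2+8)/2 = 5.
E[W | machine 2] = (5+8+12)/3 = 25/3.
E[W | machine 3] = (3+5+9+11)/4 = 7.
E[W] = (1/4)·(5) + (1/4)·(25/3) + (1/2)·(7) = 41/6.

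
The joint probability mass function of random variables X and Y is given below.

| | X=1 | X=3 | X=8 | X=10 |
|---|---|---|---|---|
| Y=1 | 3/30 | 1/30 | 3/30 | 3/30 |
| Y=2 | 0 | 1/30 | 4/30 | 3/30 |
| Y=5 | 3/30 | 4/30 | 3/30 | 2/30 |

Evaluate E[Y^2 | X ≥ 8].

P(X ≥ 8) = 3/5.
Summing Y^2·P(X=x,Y=y) over the conditioning event gives 53/10.
E[Y^2 | X ≥ 8] = (53/10) / (3/5) = 53/6.

53/6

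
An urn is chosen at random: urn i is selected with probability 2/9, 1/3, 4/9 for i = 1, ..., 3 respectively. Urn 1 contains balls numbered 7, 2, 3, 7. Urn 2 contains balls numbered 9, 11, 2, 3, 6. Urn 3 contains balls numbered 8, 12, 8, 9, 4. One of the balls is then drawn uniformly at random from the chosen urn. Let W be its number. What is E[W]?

203/30

E[W | urn 1] = (7+2+3+7)/4 = 19/4.
E[W | urn 2] = (9+11+2+3+6)/5 = 31/5.
E[W | urn 3] = (8+12+8+9+4)/5 = 41/5.
By the law of total expectation,
E[W] = (2/9)·(19/4) + (1/3)·(31/5) + (4/9)·(41/5) = 203/30.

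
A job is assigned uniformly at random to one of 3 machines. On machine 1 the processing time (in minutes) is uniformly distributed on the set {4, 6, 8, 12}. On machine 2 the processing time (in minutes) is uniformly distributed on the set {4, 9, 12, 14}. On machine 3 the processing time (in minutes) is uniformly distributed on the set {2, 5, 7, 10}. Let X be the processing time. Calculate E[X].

E[X | machine 1] = (4+6+8+12)/4 = 15/2.
E[X | machine 2] = (4+9+12+14)/4 = 39/4.
E[X | machine 3] = (2+5+7+10)/4 = 6.
E[X] = (1/3)·(15/2) + (1/3)·(39/4) + (1/3)·(6) = 31/4.

31/4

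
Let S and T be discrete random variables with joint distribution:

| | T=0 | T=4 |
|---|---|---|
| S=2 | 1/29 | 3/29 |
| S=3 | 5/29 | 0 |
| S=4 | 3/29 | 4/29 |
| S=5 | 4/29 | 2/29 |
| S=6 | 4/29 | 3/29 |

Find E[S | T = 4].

25/6

P(T = 4) = 12/29.
Summing S·P(S=x,T=y) over the conditioning event gives 50/29.
E[S | T = 4] = (50/29) / (12/29) = 25/6.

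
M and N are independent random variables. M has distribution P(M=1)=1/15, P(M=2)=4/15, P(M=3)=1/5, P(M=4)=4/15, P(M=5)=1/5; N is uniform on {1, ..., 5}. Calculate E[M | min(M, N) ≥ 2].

P(min(M, N) ≥ 2) = 56/75.
Summing M·P(x,y) over outcomes with min(M, N) ≥ 2 gives 64/25.
E[M | min(M, N) ≥ 2] = (64/25) / (56/75) = 24/7.

24/7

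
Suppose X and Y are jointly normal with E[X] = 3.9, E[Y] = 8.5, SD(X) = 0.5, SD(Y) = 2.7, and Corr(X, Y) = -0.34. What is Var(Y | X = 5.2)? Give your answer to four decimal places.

The conditional variance in a bivariate normal is σ_Y²(1 − ρ²), independent of x.
Var(Y | X=5.2) = (2.7)²·(1 − (-0.34)²) = 7.29·0.8844 = 6.4473.

6.4473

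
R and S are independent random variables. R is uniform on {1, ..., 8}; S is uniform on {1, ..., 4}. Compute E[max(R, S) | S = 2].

37/8

P(S = 2) = 1/4.
Summing max(R,S)·P(x,y) over outcomes with S = 2 gives 37/32.
E[max(R, S) | S = 2] = (37/32) / (1/4) = 37/8.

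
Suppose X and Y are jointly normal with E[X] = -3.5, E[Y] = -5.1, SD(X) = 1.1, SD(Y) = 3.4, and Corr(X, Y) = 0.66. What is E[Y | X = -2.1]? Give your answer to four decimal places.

For a bivariate normal, E[Y | X=x] = μ_Y + ρ·(σ_Y/σ_X)·(x − μ_X).
E[Y | X=-2.1] = -5.1 + (0.66)·(3.4/1.1)·(-2.1 − (-3.5)) = -5.1 + (2.04)·(1.4) = -2.2440.

-2.2440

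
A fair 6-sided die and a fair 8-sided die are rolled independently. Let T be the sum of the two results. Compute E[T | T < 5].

P(T < 5) = 1/8.
Σ over the event: 2·1/48 + 3·1/24 + 4·1/16 = 5/12.
E[T | T < 5] = (5/12) / (1/8) = 10/3.

10/3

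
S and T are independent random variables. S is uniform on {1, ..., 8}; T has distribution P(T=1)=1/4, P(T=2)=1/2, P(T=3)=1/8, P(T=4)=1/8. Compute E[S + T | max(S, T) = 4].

67/11

P(max(S, T) = 4) = 11/64.
Summing (S+T)·P(x,y) over outcomes with max(S, T) = 4 gives 67/64.
E[S + T | max(S, T) = 4] = (67/64) / (11/64) = 67/11.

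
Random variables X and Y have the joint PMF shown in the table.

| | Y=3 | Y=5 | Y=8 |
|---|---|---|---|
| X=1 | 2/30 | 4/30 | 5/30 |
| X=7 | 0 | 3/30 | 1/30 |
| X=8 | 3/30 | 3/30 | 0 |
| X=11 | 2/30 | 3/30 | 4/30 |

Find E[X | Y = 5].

P(Y = 5) = 13/30.
Σ X·P over the event = 1·(4/30) + 7·(3/30) + 8·(3/30) + 11·(3/30) = 41/15.
E[X | Y = 5] = (41/15) / (13/30) = 82/13.

82/13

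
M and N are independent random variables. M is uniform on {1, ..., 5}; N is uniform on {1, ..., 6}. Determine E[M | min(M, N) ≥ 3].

4

P(min(M, N) ≥ 3) = 2/5.
Summing M·P(x,y) over outcomes with min(M, N) ≥ 3 gives 8/5.
E[M | min(M, N) ≥ 3] = (8/5) / (2/5) = 4.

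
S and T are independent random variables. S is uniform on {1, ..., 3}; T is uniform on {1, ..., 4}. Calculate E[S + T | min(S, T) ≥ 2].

Outcomes with min(S, T) ≥ 2: (2,2), (2,3), (2,4), (3,2), (3,3), (3,4), each with probability 1/12.
E[S + T | min(S, T) ≥ 2] = (4 + 5 + 6 + 5 + 6 + 7) / 6 = 11/2.

11/2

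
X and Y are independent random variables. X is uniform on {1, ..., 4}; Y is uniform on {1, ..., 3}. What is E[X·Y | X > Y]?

35/6

P(X > Y) = 1/2.
Summing XY·P(x,y) over outcomes with X > Y gives 35/12.
E[X·Y | X > Y] = (35/12) / (1/2) = 35/6.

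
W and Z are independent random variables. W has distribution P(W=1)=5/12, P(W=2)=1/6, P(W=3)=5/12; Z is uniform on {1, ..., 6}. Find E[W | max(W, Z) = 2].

P(max(W, Z) = 2) = 1/8.
Summing W·P(x,y) over outcomes with max(W, Z) = 2 gives 13/72.
E[W | max(W, Z) = 2] = (13/72) / (1/8) = 13/9.

13/9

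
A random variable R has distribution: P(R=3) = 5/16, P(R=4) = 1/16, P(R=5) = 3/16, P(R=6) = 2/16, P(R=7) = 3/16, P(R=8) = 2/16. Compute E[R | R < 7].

46/11

P(R < 7) = 11/16.
Σ over the event: 3·5/16 + 4·1/16 + 5·3/16 + 6·1/8 = 23/8.
E[R | R < 7] = (23/8) / (11/16) = 46/11.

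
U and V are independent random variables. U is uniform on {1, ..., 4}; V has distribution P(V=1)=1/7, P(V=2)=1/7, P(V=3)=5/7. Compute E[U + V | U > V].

29/5

P(U > V) = 5/14.
Summing (U+V)·P(x,y) over outcomes with U > V gives 29/14.
E[U + V | U > V] = (29/14) / (5/14) = 29/5.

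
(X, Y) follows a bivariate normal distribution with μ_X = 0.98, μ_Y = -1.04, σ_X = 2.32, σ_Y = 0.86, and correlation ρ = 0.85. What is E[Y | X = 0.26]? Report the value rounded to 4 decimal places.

-1.2669

The regression of Y on X has slope ρ·σ_Y/σ_X and passes through (μ_X, μ_Y).
E[Y | X=0.26] = -1.04 + (0.85)·(0.86/2.32)·(0.26 − (0.98)) = -1.04 + (0.31509)·(-0.72) = -1.2669.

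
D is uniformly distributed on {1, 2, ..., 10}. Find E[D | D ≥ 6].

8

Given D ≥ 6, D is equally likely to be any of {6, 7, 8, 9, 10}.
E[D | D ≥ 6] = (6 + 7 + 8 + 9 + 10) / 5 = 8.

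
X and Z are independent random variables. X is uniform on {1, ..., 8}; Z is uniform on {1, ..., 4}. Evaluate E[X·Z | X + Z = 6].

Outcomes with X + Z = 6: (2,4), (3,3), (4,2), (5,1), each with probability 1/32.
E[X·Z | X + Z = 6] = (8 + 9 + 8 + 5) / 4 = 15/2.

15/2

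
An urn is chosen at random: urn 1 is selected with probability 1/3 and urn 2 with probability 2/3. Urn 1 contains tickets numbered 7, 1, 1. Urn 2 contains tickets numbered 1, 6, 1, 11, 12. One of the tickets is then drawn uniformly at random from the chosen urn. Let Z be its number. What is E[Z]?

77/15

E[Z | urn 1] = (7+1+1)/3 = 3.
E[Z | urn 2] = (1+6+1+11+12)/5 = 31/5.
By the law of total expectation,
E[Z] = (1/3)·(3) + (2/3)·(31/5) = 77/15.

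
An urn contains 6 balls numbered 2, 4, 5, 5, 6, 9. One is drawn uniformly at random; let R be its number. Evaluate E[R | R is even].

P(R is even) = 1/2.
Σ over the event: 2·1/6 + 4·1/6 + 6·1/6 = 2.
E[R | R is even] = (2) / (1/2) = 4.

4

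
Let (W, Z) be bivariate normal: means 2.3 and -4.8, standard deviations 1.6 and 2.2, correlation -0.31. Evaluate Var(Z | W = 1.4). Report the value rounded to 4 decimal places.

For a bivariate normal, Var(Z | W=x) = σ_Z²(1 − ρ²).
Var(Z | W=1.4) = (2.2)²·(1 − (-0.31)²) = 4.84·0.9039 = 4.3749.

4.3749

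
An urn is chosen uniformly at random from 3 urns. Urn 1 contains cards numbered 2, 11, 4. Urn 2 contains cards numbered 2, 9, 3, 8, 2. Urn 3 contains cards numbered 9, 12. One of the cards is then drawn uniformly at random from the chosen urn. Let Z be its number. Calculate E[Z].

629/90

E[Z | urn 1] = (2+11+4)/3 = 17/3.
E[Z | urn 2] = (2+9+3+8+2)/5 = 24/5.
E[Z | urn 3] = (9+12)/2 = 21/2.
By the law of total expectation,
E[Z] = (1/3)·(17/3) + (1/3)·(24/5) + (1/3)·(21/2) = 629/90.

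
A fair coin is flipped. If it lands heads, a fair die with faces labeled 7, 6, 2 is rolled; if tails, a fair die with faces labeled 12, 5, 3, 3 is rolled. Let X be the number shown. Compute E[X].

E[X | heads] = (7+6+2)/3 = 5.
E[X | tails] = (12+5+3+3)/4 = 23/4.
By the law of total expectation,
E[X] = (1/2)·(5) + (1/2)·(23/4) = 43/8.

43/8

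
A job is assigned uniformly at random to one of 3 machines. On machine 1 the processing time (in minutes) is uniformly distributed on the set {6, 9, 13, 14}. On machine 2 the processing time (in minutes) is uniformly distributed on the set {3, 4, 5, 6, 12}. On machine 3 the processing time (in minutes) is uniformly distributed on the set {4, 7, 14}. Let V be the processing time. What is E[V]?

149/18

E[V | machine 1] = (6+9+13+14)/4 = 21/2.
E[V | machine 2] = (3+4+5+6+12)/5 = 6.
E[V | machine 3] = (4+7+14)/3 = 25/3.
By the law of total expectation,
E[V] = (1/3)·(21/2) + (1/3)·(6) + (1/3)·(25/3) = 149/18.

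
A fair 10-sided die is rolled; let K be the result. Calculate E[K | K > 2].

Given K > 2, K is equally likely to be any of {3, 4, 5, 6, 7, 8, 9, 10}.
E[K | K > 2] = (3 + 4 + 5 + 6 + 7 + 8 + 9 + 10) / 8 = 13/2.

13/2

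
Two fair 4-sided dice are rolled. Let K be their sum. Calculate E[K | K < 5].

10/3

P(K < 5) = 3/8.
Σ over the event: 2·1/16 + 3·1/8 + 4·3/16 = 5/4.
E[K | K < 5] = (5/4) / (3/8) = 10/3.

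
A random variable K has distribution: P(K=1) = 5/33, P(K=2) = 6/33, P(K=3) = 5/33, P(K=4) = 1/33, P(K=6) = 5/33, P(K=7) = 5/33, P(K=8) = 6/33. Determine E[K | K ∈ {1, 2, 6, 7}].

82/21

P(K ∈ {1, 2, 6, 7}) = 7/11.
Σ over the event: 1·5/33 + 2·2/11 + 6·5/33 + 7·5/33 = 82/33.
E[K | K ∈ {1, 2, 6, 7}] = (82/33) / (7/11) = 82/21.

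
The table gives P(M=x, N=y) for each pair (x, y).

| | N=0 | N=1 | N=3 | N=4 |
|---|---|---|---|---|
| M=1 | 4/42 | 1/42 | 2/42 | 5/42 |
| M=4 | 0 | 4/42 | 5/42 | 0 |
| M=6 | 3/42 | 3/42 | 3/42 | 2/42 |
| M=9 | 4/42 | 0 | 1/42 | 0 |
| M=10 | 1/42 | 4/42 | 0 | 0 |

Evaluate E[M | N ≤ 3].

192/35

P(N ≤ 3) = 5/6.
Summing M·P(M=x,N=y) over the conditioning event gives 32/7.
E[M | N ≤ 3] = (32/7) / (5/6) = 192/35.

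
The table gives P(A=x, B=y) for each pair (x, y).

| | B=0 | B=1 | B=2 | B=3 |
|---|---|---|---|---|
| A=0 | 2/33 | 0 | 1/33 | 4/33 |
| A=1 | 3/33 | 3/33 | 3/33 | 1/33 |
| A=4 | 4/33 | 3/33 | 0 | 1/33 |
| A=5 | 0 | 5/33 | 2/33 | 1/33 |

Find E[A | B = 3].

P(B = 3) = 7/33.
Σ A·P over the event = 0·(4/33) + 1·(1/33) + 4·(1/33) + 5·(1/33) = 10/33.
E[A | B = 3] = (10/33) / (7/33) = 10/7.

10/7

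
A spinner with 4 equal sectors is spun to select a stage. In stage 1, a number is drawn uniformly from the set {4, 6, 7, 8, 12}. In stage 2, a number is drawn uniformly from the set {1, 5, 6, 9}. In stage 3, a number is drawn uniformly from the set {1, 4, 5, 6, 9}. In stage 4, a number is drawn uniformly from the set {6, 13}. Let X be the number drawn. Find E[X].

E[X | stage 1] = (4+6+7+8+12)/5 = 37/5.
E[X | stage 2] = (1+5+6+9)/4 = 21/4.
E[X | stage 3] = (1+4+5+6+9)/5 = 5.
E[X | stage 4] = (6+13)/2 = 19/2.
By the law of total expectation,
E[X] = (1/4)·(37/5) + (1/4)·(21/4) + (1/4)·(5) + (1/4)·(19/2) = 543/80.

543/80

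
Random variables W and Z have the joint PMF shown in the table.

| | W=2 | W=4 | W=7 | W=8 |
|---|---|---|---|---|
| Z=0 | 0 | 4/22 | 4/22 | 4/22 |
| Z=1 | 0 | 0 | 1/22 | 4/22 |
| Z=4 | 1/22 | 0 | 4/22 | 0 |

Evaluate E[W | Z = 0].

P(Z = 0) = 6/11.
Σ W·P over the event = 4·(4/22) + 7·(4/22) + 8·(4/22) = 38/11.
E[W | Z = 0] = (38/11) / (6/11) = 19/3.

19/3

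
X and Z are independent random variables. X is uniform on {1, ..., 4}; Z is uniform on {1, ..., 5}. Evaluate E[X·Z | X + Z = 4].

P(X + Z = 4) = 3/20.
Summing XZ·P(x,y) over outcomes with X + Z = 4 gives 1/2.
E[X·Z | X + Z = 4] = (1/2) / (3/20) = 10/3.

10/3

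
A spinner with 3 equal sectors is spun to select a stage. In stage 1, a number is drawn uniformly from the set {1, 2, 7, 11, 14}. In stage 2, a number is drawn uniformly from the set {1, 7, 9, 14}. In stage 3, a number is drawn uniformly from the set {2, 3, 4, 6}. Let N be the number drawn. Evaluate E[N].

37/6

E[N | stage 1] = (1+2+7+11+14)/5 = 7.
E[N | stage 2] = (1+7+9+14)/4 = 31/4.
E[N | stage 3] = (2+3+4+6)/4 = 15/4.
E[N] = (1/3)·(7) + (1/3)·(31/4) + (1/3)·(15/4) = 37/6.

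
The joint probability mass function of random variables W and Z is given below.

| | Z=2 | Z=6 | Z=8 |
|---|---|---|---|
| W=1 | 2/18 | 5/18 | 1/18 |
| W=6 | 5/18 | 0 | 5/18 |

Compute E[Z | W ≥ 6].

P(W ≥ 6) = 5/9.
Σ Z·P over the event = 2·(5/18) + 8·(5/18) = 25/9.
E[Z | W ≥ 6] = (25/9) / (5/9) = 5.

5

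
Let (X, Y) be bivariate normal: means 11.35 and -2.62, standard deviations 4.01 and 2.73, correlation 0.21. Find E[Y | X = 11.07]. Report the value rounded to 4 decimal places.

-2.6600

E[Y | X=x] = μ_Y + ρ(σ_Y/σ_X)(x − μ_X) for jointly normal variables.
E[Y | X=11.07] = -2.62 + (0.21)·(2.73/4.01)·(11.07 − (11.35)) = -2.62 + (0.14297)·(-0.28) = -2.6600.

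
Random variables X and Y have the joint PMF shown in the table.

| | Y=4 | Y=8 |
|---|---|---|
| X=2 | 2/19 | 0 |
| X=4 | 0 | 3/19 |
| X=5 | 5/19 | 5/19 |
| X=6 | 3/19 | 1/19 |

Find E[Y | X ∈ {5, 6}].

P(X ∈ {5, 6}) = 14/19.
Summing Y·P(X=x,Y=y) over the conditioning event gives 80/19.
E[Y | X ∈ {5, 6}] = (80/19) / (14/19) = 40/7.

40/7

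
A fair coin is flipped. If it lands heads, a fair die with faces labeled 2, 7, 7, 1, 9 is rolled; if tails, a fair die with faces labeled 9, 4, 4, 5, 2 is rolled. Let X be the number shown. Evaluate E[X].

E[X | heads] = (2+7+7+1+9)/5 = 26/5.
E[X | tails] = (9+4+4+5+2)/5 = 24/5.
By the law of total expectation,
E[X] = (1/2)·(26/5) + (1/2)·(24/5) = 5.

5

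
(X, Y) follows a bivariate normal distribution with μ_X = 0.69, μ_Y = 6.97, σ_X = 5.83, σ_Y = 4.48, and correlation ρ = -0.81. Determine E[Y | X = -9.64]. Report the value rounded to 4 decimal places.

E[Y | X=x] = μ_Y + ρ(σ_Y/σ_X)(x − μ_X) for jointly normal variables.
E[Y | X=-9.64] = 6.97 + (-0.81)·(4.48/5.83)·(-9.64 − (0.69)) = 6.97 + (-0.62244)·(-10.33) = 13.3998.

13.3998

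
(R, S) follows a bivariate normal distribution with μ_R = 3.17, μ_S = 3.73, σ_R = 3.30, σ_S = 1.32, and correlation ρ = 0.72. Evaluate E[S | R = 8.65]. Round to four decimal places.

The regression of S on R has slope ρ·σ_S/σ_R and passes through (μ_R, μ_S).
E[S | R=8.65] = 3.73 + (0.72)·(1.32/3.30)·(8.65 − (3.17)) = 3.73 + (0.288)·(5.48) = 5.3082.

5.3082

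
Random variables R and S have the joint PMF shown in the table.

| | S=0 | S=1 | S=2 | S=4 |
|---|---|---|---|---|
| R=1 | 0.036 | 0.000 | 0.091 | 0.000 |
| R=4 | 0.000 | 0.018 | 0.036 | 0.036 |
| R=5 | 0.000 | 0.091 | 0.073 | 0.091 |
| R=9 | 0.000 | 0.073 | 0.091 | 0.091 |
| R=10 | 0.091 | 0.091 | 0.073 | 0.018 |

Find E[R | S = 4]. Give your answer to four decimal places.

6.7712

P(S = 4) = 0.236.
Σ R·P over the event = 4·(0.036) + 5·(0.091) + 9·(0.091) + 10·(0.018) = 1.598.
E[R | S = 4] = (1.598) / (0.236) = 6.7712.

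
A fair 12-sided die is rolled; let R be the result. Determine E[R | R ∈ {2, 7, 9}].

6

P(R ∈ {2, 7, 9}) = 1/4.
Σ over the event: 2·1/12 + 7·1/12 + 9·1/12 = 3/2.
E[R | R ∈ {2, 7, 9}] = (3/2) / (1/4) = 6.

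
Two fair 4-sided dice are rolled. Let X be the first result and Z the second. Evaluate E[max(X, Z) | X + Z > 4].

37/10

P(X + Z > 4) = 5/8.
Summing max(X,Z)·P(x,y) over outcomes with X + Z > 4 gives 37/16.
E[max(X, Z) | X + Z > 4] = (37/16) / (5/8) = 37/10.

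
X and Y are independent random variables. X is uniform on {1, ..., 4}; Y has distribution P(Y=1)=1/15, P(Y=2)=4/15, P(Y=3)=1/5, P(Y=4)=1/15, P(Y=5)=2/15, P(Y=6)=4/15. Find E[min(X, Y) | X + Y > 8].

18/5

P(X + Y > 8) = 1/6.
Summing min(X,Y)·P(x,y) over outcomes with X + Y > 8 gives 3/5.
E[min(X, Y) | X + Y > 8] = (3/5) / (1/6) = 18/5.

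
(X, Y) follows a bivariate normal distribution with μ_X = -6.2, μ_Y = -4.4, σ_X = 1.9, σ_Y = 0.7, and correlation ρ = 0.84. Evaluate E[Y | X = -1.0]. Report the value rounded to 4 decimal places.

-2.7907

E[Y | X=x] = μ_Y + ρ(σ_Y/σ_X)(x − μ_X) for jointly normal variables.
E[Y | X=-1.0] = -4.4 + (0.84)·(0.7/1.9)·(-1.0 − (-6.2)) = -4.4 + (0.309474)·(5.2) = -2.7907.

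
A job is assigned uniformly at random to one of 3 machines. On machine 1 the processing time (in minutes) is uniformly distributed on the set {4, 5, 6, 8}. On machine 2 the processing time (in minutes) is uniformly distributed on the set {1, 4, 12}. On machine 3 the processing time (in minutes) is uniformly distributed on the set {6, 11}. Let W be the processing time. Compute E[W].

E[W | machine 1] = (4+5+6+8)/4 = 23/4.
E[W | machine 2] = (1+4+12)/3 = 17/3.
E[W | machine 3] = (6+11)/2 = 17/2.
E[W] = (1/3)·(23/4) + (1/3)·(17/3) + (1/3)·(17/2) = 239/36.

239/36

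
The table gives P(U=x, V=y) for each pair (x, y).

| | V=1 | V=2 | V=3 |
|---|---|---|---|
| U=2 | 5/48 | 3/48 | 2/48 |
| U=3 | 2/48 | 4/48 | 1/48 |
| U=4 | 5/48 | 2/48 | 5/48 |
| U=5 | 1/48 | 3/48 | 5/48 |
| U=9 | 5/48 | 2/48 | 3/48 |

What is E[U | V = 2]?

P(V = 2) = 7/24.
Σ U·P over the event = 2·(3/48) + 3·(4/48) + 4·(2/48) + 5·(3/48) + 9·(2/48) = 59/48.
E[U | V = 2] = (59/48) / (7/24) = 59/14.

59/14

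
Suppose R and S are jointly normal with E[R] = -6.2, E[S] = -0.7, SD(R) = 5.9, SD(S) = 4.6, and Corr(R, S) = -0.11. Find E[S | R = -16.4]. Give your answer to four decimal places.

E[S | R=x] = μ_S + ρ(σ_S/σ_R)(x − μ_R) for jointly normal variables.
E[S | R=-16.4] = -0.7 + (-0.11)·(4.6/5.9)·(-16.4 − (-6.2)) = -0.7 + (-0.085763)·(-10.2) = 0.1748.

0.1748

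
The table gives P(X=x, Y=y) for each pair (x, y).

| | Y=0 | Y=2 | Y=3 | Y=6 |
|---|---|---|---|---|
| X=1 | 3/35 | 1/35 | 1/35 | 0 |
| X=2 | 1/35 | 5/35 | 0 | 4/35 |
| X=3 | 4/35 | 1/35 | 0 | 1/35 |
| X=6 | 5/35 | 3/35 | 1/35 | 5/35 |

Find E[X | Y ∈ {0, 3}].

P(Y ∈ {0, 3}) = 3/7.
Σ X·P over the event = 1·(3/35) + 1·(1/35) + 2·(1/35) + 3·(4/35) + 6·(5/35) + 6·(1/35) = 54/35.
E[X | Y ∈ {0, 3}] = (54/35) / (3/7) = 18/5.

18/5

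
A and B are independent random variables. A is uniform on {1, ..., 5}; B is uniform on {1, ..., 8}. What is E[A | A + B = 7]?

Outcomes with A + B = 7: (1,6), (2,5), (3,4), (4,3), (5,2), each with probability 1/40.
E[A | A + B = 7] = (1 + 2 + 3 + 4 + 5) / 5 = 3.

3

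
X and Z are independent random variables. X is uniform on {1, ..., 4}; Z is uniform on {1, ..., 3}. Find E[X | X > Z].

Outcomes with X > Z: (2,1), (3,1), (3,2), (4,1), (4,2), (4,3), each with probability 1/12.
E[X | X > Z] = (2 + 3 + 3 + 4 + 4 + 4) / 6 = 10/3.

10/3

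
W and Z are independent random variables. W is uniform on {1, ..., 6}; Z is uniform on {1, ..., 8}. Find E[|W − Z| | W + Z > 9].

12/5

P(W + Z > 9) = 5/16.
Summing |W−Z|·P(x,y) over outcomes with W + Z > 9 gives 3/4.
E[|W − Z| | W + Z > 9] = (3/4) / (5/16) = 12/5.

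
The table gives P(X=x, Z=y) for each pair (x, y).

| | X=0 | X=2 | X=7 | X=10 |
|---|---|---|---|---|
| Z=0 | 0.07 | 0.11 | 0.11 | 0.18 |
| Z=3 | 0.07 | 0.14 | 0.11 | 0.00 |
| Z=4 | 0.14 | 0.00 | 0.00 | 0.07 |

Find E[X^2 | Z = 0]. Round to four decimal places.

50.7021

P(Z = 0) = 0.47.
Summing X^2·P(X=x,Z=y) over the conditioning event gives 23.83.
E[X^2 | Z = 0] = (23.83) / (0.47) = 50.7021.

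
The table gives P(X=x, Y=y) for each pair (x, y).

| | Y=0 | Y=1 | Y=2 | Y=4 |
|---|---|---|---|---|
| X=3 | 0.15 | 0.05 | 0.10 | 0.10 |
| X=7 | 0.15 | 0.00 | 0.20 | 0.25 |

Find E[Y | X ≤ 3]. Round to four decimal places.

1.6250

P(X ≤ 3) = 0.40.
Σ Y·P over the event = 0·(0.15) + 1·(0.05) + 2·(0.10) + 4·(0.10) = 0.65.
E[Y | X ≤ 3] = (0.65) / (0.40) = 1.6250.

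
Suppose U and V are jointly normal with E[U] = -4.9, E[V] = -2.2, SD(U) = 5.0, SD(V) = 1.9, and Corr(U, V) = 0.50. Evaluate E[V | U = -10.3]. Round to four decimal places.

-3.2260

The regression of V on U has slope ρ·σ_V/σ_U and passes through (μ_U, μ_V).
E[V | U=-10.3] = -2.2 + (0.50)·(1.9/5.0)·(-10.3 − (-4.9)) = -2.2 + (0.19)·(-5.4) = -3.2260.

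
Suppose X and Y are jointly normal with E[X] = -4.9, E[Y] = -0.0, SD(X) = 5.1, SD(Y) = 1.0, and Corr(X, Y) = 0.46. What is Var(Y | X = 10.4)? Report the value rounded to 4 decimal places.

The conditional variance in a bivariate normal is σ_Y²(1 − ρ²), independent of x.
Var(Y | X=10.4) = (1.0)²·(1 − (0.46)²) = 1·0.7884 = 0.7884.

0.7884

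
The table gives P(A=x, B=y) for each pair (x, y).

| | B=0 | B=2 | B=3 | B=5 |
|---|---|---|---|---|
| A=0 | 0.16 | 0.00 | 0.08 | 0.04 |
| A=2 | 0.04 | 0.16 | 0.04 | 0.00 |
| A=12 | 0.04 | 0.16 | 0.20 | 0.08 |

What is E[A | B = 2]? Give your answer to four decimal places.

P(B = 2) = 0.32.
Summing A·P(A=x,B=y) over the conditioning event gives 2.24.
E[A | B = 2] = (2.24) / (0.32) = 7.0000.

7.0000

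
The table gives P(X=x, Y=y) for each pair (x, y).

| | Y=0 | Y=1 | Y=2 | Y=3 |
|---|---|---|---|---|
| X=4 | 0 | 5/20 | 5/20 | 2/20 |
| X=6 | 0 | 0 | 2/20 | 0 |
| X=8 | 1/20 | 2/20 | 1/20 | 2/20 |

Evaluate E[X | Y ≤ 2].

P(Y ≤ 2) = 4/5.
Σ X·P over the event = 4·(5/20) + 4·(5/20) + 6·(2/20) + 8·(1/20) + 8·(2/20) + 8·(1/20) = 21/5.
E[X | Y ≤ 2] = (21/5) / (4/5) = 21/4.

21/4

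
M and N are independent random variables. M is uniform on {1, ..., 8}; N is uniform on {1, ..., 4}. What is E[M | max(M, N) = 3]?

12/5

P(max(M, N) = 3) = 5/32.
Summing M·P(x,y) over outcomes with max(M, N) = 3 gives 3/8.
E[M | max(M, N) = 3] = (3/8) / (5/32) = 12/5.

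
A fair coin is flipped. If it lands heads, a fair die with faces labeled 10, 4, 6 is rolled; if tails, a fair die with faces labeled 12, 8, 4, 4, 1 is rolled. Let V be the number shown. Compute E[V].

187/30

E[V | heads] = (10+4+6)/3 = 20/3.
E[V | tails] = (12+8+4+4+1)/5 = 29/5.
E[V] = (1/2)·(20/3) + (1/2)·(29/5) = 187/30.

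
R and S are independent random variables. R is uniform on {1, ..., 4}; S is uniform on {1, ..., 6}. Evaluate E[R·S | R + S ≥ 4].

P(R + S ≥ 4) = 7/8.
Summing RS·P(x,y) over outcomes with R + S ≥ 4 gives 205/24.
E[R·S | R + S ≥ 4] = (205/24) / (7/8) = 205/21.

205/21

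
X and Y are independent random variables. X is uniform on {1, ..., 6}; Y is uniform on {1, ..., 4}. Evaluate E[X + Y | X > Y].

47/7

P(X > Y) = 7/12.
Summing (X+Y)·P(x,y) over outcomes with X > Y gives 47/12.
E[X + Y | X > Y] = (47/12) / (7/12) = 47/7.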